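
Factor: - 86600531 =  - 101^1*857431^1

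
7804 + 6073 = 13877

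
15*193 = 2895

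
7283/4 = 7283/4 = 1820.75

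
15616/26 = 600 + 8/13 = 600.62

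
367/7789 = 367/7789 = 0.05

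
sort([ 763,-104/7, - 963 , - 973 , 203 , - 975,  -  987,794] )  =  [ - 987, - 975, - 973 , - 963, - 104/7, 203, 763,794 ] 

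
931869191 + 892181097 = 1824050288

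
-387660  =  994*( - 390 ) 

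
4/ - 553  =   - 4/553= - 0.01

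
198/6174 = 11/343= 0.03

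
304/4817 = 304/4817 = 0.06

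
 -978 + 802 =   -  176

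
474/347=474/347 = 1.37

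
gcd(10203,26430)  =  3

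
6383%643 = 596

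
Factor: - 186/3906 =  - 3^(  -  1 )*7^(-1) = - 1/21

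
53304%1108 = 120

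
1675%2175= 1675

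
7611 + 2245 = 9856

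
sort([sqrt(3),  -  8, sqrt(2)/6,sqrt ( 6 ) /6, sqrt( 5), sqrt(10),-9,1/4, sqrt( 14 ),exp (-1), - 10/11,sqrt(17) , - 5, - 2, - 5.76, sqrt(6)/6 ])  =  [ - 9 ,-8,-5.76, - 5, - 2,-10/11, sqrt( 2 ) /6,1/4, exp( - 1), sqrt( 6 )/6, sqrt( 6)/6, sqrt( 3),  sqrt( 5 ), sqrt (10 ), sqrt(14) , sqrt (17)]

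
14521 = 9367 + 5154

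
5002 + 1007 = 6009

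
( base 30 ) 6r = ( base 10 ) 207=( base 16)cf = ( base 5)1312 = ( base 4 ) 3033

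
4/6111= 4/6111 = 0.00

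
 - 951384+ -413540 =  - 1364924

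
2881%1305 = 271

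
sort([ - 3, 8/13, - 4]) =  [ - 4, - 3, 8/13]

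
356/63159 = 356/63159 = 0.01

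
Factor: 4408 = 2^3*19^1*29^1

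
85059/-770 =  - 85059/770= - 110.47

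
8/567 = 8/567 = 0.01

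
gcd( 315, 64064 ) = 7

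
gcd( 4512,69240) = 24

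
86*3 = 258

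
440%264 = 176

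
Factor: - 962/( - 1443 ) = 2/3 = 2^1*3^(  -  1 ) 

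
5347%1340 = 1327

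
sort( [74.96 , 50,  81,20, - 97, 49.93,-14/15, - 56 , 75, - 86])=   [ - 97,  -  86, - 56, - 14/15,20, 49.93, 50, 74.96, 75 , 81]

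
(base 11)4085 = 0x1529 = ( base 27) 7bh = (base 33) 4W5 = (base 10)5417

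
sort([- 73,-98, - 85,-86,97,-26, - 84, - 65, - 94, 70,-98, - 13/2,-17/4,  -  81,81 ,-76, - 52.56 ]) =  [ - 98, - 98,-94,  -  86,-85,- 84, - 81,-76,-73, - 65 ,  -  52.56, -26 , - 13/2,  -  17/4,70, 81,97 ] 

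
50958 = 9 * 5662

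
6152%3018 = 116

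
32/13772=8/3443 = 0.00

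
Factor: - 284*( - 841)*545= 2^2*5^1*29^2*71^1*109^1=130169980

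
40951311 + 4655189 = 45606500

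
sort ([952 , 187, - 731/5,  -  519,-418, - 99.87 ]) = [ - 519,-418,-731/5, - 99.87,187 , 952] 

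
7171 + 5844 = 13015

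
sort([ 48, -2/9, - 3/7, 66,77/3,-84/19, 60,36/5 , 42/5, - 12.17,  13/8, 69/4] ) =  [ - 12.17, - 84/19, -3/7 , - 2/9, 13/8, 36/5,42/5 , 69/4,77/3,48, 60, 66 ]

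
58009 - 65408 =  - 7399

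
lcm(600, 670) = 40200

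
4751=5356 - 605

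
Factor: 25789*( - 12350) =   -  2^1*5^2*13^1*17^1*19^1*37^1 * 41^1 =- 318494150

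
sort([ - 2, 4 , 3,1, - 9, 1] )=[ - 9, - 2,1,1, 3,4]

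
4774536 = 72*66313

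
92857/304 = 92857/304 = 305.45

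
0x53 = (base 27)32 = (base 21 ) 3k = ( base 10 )83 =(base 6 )215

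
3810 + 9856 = 13666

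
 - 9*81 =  - 729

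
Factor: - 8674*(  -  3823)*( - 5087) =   -  2^1 * 3823^1*4337^1*5087^1 = - 168688491074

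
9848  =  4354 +5494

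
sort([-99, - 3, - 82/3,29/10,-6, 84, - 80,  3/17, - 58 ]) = [ - 99, - 80, - 58,-82/3,- 6, - 3, 3/17,29/10, 84]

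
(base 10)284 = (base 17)gc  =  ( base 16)11C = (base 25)b9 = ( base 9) 345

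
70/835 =14/167 = 0.08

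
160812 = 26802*6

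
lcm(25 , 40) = 200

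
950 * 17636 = 16754200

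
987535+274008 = 1261543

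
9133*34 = 310522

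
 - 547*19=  - 10393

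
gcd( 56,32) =8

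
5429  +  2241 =7670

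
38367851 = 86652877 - 48285026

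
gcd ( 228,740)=4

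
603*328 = 197784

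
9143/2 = 9143/2=   4571.50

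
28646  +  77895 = 106541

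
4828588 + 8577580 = 13406168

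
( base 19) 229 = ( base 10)769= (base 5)11034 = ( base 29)qf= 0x301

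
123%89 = 34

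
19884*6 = 119304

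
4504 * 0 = 0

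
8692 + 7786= 16478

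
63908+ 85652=149560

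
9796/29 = 337 + 23/29 = 337.79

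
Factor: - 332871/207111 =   -  847/527= -7^1*11^2*17^( - 1) * 31^(-1) 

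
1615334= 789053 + 826281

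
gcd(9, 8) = 1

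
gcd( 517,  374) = 11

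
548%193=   162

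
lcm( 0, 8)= 0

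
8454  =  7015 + 1439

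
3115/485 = 623/97 = 6.42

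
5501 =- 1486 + 6987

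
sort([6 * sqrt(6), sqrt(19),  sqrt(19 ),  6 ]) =[sqrt(19),  sqrt( 19), 6, 6*sqrt(6 )] 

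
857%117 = 38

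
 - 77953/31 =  - 77953/31 = - 2514.61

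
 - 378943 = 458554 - 837497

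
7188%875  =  188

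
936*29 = 27144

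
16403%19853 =16403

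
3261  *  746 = 2432706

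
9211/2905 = 9211/2905= 3.17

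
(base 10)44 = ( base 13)35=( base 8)54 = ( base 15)2E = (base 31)1D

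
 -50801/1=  - 50801 = - 50801.00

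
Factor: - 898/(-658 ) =7^( - 1)*47^ ( - 1 ) * 449^1 = 449/329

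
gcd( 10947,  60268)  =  1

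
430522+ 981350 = 1411872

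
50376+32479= 82855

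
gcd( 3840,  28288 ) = 128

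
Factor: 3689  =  7^1*17^1*31^1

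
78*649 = 50622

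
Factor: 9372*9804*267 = 2^4 *3^3*11^1*19^1*43^1*71^1*89^1  =  24532784496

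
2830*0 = 0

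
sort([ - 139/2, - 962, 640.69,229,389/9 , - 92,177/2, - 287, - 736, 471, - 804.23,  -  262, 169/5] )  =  [ - 962,-804.23 , - 736,  -  287, - 262 , - 92, - 139/2, 169/5 , 389/9,177/2, 229,471 , 640.69 ] 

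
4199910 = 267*15730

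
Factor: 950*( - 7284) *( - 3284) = 22724623200= 2^5*3^1*5^2 * 19^1*607^1*821^1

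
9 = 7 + 2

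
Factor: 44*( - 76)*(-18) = 60192 = 2^5*3^2*11^1*19^1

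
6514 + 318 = 6832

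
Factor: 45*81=3^6 * 5^1 = 3645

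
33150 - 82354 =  - 49204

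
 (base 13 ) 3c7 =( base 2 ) 1010011110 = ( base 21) 1aj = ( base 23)163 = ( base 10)670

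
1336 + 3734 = 5070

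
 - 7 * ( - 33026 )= 231182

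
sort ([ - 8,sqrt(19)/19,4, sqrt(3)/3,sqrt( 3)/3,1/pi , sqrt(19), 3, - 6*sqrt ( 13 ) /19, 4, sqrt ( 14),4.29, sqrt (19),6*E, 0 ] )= [-8,-6  *sqrt (13)/19,0,sqrt(19)/19,1/pi,sqrt( 3 ) /3, sqrt( 3 )/3,3, sqrt( 14) , 4,4, 4.29, sqrt( 19)  ,  sqrt( 19),6*E ] 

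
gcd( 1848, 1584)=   264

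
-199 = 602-801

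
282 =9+273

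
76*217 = 16492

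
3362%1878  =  1484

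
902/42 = 21 + 10/21 = 21.48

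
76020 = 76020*1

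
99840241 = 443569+99396672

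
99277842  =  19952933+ 79324909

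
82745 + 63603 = 146348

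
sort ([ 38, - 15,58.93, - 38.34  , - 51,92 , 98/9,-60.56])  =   [-60.56, - 51,- 38.34, - 15, 98/9, 38,58.93, 92]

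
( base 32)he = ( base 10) 558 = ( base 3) 202200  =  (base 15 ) 273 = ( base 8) 1056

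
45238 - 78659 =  - 33421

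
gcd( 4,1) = 1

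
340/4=85= 85.00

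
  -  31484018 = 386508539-417992557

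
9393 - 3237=6156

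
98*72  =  7056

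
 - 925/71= - 925/71 = - 13.03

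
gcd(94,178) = 2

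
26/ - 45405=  - 26/45405 = - 0.00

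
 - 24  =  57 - 81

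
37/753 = 37/753 = 0.05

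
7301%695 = 351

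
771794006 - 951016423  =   - 179222417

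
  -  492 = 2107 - 2599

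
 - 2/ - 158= 1/79 = 0.01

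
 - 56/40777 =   -  1 + 40721/40777 = - 0.00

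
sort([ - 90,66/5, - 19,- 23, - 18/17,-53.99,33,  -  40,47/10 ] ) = [ - 90 ,  -  53.99, -40,-23,-19, - 18/17,47/10, 66/5, 33 ] 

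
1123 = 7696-6573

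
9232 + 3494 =12726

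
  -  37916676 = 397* ( - 95508 ) 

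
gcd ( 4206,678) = 6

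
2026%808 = 410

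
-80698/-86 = 938 + 15/43 = 938.35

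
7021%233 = 31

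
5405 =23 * 235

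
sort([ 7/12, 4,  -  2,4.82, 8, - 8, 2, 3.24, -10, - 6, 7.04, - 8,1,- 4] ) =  [ -10, - 8, - 8, - 6, - 4, - 2, 7/12, 1 , 2,3.24, 4, 4.82, 7.04, 8] 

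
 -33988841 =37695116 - 71683957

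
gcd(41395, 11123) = 1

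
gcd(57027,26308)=1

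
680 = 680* 1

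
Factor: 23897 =23^1*1039^1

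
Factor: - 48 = - 2^4*3^1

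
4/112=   1/28 = 0.04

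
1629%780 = 69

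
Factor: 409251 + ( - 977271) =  - 568020= - 2^2 * 3^1*5^1 * 9467^1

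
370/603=370/603 = 0.61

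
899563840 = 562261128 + 337302712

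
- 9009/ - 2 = 9009/2=4504.50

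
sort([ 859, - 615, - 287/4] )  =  [ - 615,  -  287/4, 859]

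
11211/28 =11211/28 = 400.39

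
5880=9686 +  - 3806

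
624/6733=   624/6733 = 0.09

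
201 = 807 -606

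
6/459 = 2/153 = 0.01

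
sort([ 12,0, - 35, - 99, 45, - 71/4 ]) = [-99, - 35, - 71/4, 0,12, 45 ] 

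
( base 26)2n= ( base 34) 27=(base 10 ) 75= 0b1001011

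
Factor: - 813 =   -  3^1*271^1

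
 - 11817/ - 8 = 1477 + 1/8 = 1477.12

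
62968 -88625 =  - 25657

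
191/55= 191/55 = 3.47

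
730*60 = 43800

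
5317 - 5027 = 290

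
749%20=9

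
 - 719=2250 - 2969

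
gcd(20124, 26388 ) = 36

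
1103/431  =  1103/431 = 2.56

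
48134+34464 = 82598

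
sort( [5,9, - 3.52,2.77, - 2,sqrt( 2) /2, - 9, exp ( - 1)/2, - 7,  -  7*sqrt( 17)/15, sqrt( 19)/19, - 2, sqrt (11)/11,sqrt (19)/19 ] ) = [ - 9, - 7, - 3.52, - 2, - 2, - 7*sqrt(17)/15,exp( - 1)/2,sqrt(19) /19,sqrt ( 19)/19 , sqrt( 11 ) /11,  sqrt(2)/2,2.77, 5, 9] 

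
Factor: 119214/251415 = 358/755=2^1*5^( - 1)*151^(-1 )*179^1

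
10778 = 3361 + 7417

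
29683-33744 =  - 4061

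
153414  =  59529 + 93885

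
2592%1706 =886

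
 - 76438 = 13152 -89590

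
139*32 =4448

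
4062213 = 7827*519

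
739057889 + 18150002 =757207891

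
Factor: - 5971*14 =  - 2^1*7^2*853^1 =- 83594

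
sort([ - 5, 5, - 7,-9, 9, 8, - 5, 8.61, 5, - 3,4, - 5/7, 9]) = [ - 9, - 7,-5, - 5, - 3, - 5/7, 4, 5, 5 , 8,8.61,  9, 9]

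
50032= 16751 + 33281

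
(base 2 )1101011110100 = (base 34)5WW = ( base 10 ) 6900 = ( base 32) 6nk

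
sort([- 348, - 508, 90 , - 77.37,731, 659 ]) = [ - 508, - 348, - 77.37, 90,659,731]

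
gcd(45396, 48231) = 9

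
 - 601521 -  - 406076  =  -195445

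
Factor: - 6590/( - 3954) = 5/3 = 3^(-1)*5^1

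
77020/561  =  137 + 163/561 = 137.29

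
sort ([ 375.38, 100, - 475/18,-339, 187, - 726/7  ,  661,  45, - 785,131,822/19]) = [ - 785, - 339, - 726/7, - 475/18,822/19,45,100,131, 187,375.38,661]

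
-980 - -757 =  - 223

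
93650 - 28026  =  65624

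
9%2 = 1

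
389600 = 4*97400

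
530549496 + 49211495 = 579760991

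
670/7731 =670/7731  =  0.09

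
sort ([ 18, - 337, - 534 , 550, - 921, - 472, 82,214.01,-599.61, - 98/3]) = [ - 921, - 599.61, - 534, - 472, - 337,-98/3,18, 82,214.01 , 550 ] 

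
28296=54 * 524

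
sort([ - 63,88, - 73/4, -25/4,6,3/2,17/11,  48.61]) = [-63, - 73/4, - 25/4,3/2,17/11,6, 48.61,88]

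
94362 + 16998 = 111360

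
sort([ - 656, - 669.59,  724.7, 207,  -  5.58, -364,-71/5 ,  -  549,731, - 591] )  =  [ - 669.59,  -  656, - 591, - 549,-364,  -  71/5,-5.58,207,  724.7,731 ]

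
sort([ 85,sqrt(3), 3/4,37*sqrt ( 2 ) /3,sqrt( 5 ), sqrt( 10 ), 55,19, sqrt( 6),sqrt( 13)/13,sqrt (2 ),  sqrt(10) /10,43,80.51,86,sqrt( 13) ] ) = [sqrt( 13 )/13, sqrt(10) /10, 3/4, sqrt( 2),  sqrt( 3 ),sqrt( 5),sqrt( 6),sqrt (10),  sqrt(13),37 * sqrt(2)/3,19,43,55,80.51,  85,86]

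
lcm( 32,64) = 64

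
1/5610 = 1/5610 = 0.00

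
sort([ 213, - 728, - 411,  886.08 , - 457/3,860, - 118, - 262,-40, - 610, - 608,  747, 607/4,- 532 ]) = [  -  728, - 610, - 608, - 532 , - 411, - 262, - 457/3 , - 118,-40,  607/4,213, 747,860,  886.08] 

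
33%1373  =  33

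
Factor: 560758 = 2^1*11^1*71^1*359^1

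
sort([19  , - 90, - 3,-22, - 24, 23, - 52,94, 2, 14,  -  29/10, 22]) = [ - 90,  -  52, - 24, - 22, - 3,-29/10, 2, 14,19, 22,23,94]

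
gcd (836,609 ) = 1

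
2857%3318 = 2857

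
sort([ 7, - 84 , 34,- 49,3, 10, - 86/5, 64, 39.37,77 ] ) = [  -  84, - 49, - 86/5 , 3 , 7, 10,34,  39.37, 64,77]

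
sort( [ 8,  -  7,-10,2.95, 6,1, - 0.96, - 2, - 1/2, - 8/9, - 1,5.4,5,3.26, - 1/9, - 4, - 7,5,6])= [ - 10,  -  7  ,  -  7,  -  4, - 2,-1,- 0.96, - 8/9,-1/2, - 1/9,  1,  2.95, 3.26, 5, 5, 5.4,6 , 6,  8 ] 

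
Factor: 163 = 163^1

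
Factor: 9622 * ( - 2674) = - 2^2*7^1*17^1*191^1*283^1 = -25729228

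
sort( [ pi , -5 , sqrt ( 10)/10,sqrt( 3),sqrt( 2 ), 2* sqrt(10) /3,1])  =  [ -5, sqrt( 10)/10,1,sqrt( 2), sqrt( 3 ),2*sqrt( 10)/3,pi]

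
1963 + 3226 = 5189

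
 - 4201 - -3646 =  - 555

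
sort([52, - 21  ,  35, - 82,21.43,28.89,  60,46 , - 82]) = [  -  82, - 82,  -  21, 21.43,28.89,35,46,52,60]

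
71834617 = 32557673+39276944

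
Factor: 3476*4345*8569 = 2^2*5^1*11^3*19^1*41^1*79^2 = 129419492180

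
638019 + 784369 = 1422388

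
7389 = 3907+3482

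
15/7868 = 15/7868 = 0.00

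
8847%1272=1215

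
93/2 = 93/2 =46.50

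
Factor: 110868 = 2^2*3^1*9239^1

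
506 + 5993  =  6499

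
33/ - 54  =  -1 + 7/18 = - 0.61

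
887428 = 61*14548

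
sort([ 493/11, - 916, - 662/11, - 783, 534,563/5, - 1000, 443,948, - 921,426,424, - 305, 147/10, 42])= [ - 1000,-921,  -  916 , - 783, - 305, - 662/11,147/10, 42,493/11, 563/5,424 , 426,443, 534, 948 ]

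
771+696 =1467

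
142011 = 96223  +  45788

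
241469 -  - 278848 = 520317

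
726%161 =82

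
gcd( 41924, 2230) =446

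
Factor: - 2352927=-3^1 *784309^1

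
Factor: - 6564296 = - 2^3*820537^1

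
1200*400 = 480000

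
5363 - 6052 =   -  689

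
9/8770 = 9/8770 =0.00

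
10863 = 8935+1928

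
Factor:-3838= - 2^1*19^1*101^1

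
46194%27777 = 18417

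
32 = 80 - 48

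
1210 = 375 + 835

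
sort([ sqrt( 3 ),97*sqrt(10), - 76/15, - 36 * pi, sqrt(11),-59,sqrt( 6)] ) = [-36 * pi, - 59, - 76/15 , sqrt(3),sqrt( 6) , sqrt( 11 ), 97*sqrt(10)]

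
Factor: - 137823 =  - 3^1* 7^1*6563^1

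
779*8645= 6734455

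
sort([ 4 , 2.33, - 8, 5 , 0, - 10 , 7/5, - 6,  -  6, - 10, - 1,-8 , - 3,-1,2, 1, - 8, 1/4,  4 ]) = [ - 10 , - 10, - 8 , - 8,-8,  -  6, - 6, - 3  ,-1 , - 1, 0,1/4 , 1 , 7/5,2 , 2.33, 4,4,5] 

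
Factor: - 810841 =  - 353^1*2297^1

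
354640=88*4030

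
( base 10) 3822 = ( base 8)7356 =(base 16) eee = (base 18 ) BE6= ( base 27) 56f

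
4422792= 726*6092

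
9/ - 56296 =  - 9/56296 = - 0.00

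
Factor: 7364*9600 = 70694400 = 2^9*3^1*5^2*7^1*263^1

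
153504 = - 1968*( - 78) 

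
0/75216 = 0 = 0.00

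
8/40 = 1/5 = 0.20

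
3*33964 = 101892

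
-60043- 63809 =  - 123852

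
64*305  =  19520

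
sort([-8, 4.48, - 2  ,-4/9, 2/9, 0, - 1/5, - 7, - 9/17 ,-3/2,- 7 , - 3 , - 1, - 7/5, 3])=[ - 8, - 7, - 7, - 3, - 2, - 3/2, - 7/5, -1, - 9/17, - 4/9 , - 1/5, 0, 2/9, 3,  4.48 ] 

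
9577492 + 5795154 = 15372646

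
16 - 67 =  - 51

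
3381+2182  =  5563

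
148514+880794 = 1029308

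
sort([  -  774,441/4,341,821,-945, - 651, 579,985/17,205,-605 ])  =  [ - 945, - 774,  -  651, - 605,985/17,441/4,205, 341,  579,821 ] 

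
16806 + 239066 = 255872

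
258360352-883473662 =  - 625113310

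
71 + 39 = 110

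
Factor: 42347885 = 5^1*8469577^1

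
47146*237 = 11173602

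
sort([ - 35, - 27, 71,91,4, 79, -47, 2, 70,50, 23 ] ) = [ - 47, - 35, - 27,2, 4, 23, 50,70,  71, 79, 91 ]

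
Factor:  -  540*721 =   -  2^2*3^3*5^1*7^1 * 103^1 = - 389340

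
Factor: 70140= 2^2*3^1*5^1 *7^1*167^1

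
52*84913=4415476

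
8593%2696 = 505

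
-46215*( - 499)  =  23061285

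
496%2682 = 496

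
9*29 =261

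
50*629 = 31450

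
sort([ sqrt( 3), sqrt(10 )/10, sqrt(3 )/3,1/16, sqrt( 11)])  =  [ 1/16,sqrt(10 )/10, sqrt( 3)/3, sqrt( 3),sqrt ( 11 )]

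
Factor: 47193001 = 4397^1*10733^1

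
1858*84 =156072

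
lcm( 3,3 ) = 3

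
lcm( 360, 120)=360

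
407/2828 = 407/2828 = 0.14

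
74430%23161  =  4947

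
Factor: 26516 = 2^2*7^1*947^1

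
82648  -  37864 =44784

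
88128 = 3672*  24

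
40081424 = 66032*607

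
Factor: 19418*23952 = 465099936 = 2^5*3^1  *7^1*19^1*73^1*499^1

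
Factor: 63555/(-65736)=  -  21185/21912 =- 2^( - 3)*3^( - 1)*5^1 *11^(-1)* 19^1 * 83^( - 1)*223^1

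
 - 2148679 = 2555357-4704036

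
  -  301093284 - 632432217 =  - 933525501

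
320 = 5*64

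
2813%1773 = 1040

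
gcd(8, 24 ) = 8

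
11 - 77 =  - 66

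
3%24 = 3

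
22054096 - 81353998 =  - 59299902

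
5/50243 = 5/50243 = 0.00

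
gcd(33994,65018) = 2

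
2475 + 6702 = 9177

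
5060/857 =5060/857 =5.90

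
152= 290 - 138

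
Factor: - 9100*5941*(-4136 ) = 223604981600= 2^5*5^2*7^1 * 11^1*13^2*47^1*457^1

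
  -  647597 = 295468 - 943065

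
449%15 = 14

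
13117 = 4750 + 8367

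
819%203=7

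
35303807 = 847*41681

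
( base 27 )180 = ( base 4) 32301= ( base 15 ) 430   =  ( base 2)1110110001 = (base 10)945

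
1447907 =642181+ 805726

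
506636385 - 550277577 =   -  43641192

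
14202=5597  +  8605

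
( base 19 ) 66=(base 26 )4G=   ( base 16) 78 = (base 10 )120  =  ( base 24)50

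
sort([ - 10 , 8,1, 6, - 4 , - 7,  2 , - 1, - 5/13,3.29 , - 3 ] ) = [  -  10, - 7, - 4, - 3 , - 1,-5/13,  1 , 2,  3.29 , 6,8 ]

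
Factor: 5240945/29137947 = 3^( - 1)*  5^1*227^( -1 )*42787^( - 1)*1048189^1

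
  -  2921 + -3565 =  - 6486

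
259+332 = 591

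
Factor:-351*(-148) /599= 51948/599 = 2^2*3^3*13^1*37^1*599^(-1 ) 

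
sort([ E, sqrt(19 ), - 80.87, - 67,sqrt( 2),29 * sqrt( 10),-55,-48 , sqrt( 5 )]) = [-80.87,-67, - 55 , - 48 , sqrt( 2) , sqrt( 5), E,sqrt (19 ),29*sqrt( 10)]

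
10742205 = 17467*615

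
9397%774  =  109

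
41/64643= 41/64643 = 0.00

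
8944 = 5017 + 3927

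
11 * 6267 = 68937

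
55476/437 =2412/19 = 126.95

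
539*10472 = 5644408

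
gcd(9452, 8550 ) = 2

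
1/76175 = 1/76175 =0.00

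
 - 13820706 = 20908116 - 34728822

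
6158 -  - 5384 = 11542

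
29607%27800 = 1807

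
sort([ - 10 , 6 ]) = [  -  10,6 ]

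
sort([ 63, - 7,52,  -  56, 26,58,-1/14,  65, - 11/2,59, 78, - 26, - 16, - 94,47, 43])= [ - 94, - 56, - 26, - 16, - 7, - 11/2,-1/14, 26 , 43, 47,52, 58, 59, 63, 65,  78] 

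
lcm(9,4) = 36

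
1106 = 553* 2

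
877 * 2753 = 2414381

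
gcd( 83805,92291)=1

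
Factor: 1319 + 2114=3433 =3433^1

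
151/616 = 151/616 = 0.25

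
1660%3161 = 1660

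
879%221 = 216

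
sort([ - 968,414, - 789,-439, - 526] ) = [- 968, - 789, - 526, - 439,414 ] 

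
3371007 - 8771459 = -5400452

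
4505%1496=17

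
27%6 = 3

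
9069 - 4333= 4736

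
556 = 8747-8191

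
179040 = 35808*5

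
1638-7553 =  - 5915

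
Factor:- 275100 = - 2^2*3^1*5^2*7^1  *131^1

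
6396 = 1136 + 5260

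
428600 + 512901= 941501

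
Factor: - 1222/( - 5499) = 2/9 = 2^1*3^( - 2 )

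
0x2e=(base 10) 46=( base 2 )101110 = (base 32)1E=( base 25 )1l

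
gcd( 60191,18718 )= 1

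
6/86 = 3/43 = 0.07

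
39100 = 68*575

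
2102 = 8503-6401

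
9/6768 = 1/752= 0.00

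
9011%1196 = 639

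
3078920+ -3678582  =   - 599662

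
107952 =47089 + 60863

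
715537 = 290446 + 425091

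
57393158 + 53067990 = 110461148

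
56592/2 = 28296 = 28296.00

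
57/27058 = 57/27058 = 0.00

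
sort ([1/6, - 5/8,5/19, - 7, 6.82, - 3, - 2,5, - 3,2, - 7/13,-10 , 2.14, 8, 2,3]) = [ - 10, - 7,  -  3, - 3, - 2, - 5/8, - 7/13,1/6,5/19,2,2, 2.14,3, 5,6.82,8 ]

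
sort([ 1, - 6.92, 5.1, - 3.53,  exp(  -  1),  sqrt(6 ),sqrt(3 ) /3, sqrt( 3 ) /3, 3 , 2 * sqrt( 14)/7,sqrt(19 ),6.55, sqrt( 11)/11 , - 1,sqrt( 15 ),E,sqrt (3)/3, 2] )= [ - 6.92, - 3.53, - 1, sqrt(11) /11,exp( - 1 ),sqrt( 3)/3,sqrt(3) /3,sqrt(3 ) /3  ,  1, 2 * sqrt( 14)/7,2,sqrt(6 ),E,3,sqrt(15 ),sqrt( 19), 5.1, 6.55]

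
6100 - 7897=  - 1797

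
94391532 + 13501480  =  107893012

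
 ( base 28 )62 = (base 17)A0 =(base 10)170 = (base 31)5F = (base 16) AA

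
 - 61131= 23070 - 84201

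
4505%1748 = 1009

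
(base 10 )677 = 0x2a5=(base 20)1DH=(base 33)KH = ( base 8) 1245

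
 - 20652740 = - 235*87884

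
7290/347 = 21 + 3/347 = 21.01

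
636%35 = 6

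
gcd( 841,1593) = 1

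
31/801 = 31/801  =  0.04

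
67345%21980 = 1405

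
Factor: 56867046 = 2^1*3^1 * 787^1*12043^1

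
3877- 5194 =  - 1317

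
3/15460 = 3/15460 = 0.00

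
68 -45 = 23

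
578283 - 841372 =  - 263089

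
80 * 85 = 6800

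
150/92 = 75/46 = 1.63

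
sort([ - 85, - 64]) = [ - 85, - 64]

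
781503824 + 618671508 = 1400175332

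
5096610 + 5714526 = 10811136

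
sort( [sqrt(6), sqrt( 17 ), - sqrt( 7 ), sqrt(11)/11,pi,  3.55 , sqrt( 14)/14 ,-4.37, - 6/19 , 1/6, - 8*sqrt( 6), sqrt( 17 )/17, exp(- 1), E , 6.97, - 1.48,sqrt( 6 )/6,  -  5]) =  [- 8*sqrt( 6 ), - 5 , - 4.37 , - sqrt( 7 ),- 1.48, - 6/19,1/6,sqrt( 17)/17 , sqrt(14 )/14,sqrt( 11)/11,  exp( - 1), sqrt(6 ) /6,sqrt(6 ),E, pi , 3.55, sqrt( 17),6.97]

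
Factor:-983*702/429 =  - 17694/11 = - 2^1*3^2*11^( - 1 )*983^1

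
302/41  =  302/41  =  7.37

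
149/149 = 1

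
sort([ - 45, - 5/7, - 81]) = [ - 81, - 45, - 5/7 ] 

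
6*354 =2124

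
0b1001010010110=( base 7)16605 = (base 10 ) 4758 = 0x1296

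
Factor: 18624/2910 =2^5*5^ ( - 1 ) = 32/5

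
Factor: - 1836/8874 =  - 6/29 = - 2^1*3^1 * 29^( - 1 ) 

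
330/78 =4 + 3/13 = 4.23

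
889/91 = 127/13 = 9.77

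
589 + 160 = 749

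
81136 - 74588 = 6548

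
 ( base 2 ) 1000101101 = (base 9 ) 678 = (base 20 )17h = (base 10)557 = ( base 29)J6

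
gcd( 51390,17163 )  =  9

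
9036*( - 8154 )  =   - 73679544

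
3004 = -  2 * ( - 1502 ) 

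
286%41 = 40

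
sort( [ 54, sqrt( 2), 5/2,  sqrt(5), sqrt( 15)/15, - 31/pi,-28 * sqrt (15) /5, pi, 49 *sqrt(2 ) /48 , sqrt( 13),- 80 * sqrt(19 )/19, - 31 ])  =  [ - 31, - 28*sqrt(15)/5, - 80 * sqrt(19 ) /19,-31/pi, sqrt(15) /15, sqrt (2), 49*sqrt(2) /48, sqrt ( 5 ),5/2, pi, sqrt( 13), 54 ]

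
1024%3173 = 1024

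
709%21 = 16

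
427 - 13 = 414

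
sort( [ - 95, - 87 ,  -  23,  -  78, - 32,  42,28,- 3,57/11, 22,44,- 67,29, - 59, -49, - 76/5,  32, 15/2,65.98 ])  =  [ -95 ,-87,-78, - 67, - 59,- 49,-32, - 23, - 76/5, - 3, 57/11,15/2,22,28, 29,  32 , 42,44,65.98]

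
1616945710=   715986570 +900959140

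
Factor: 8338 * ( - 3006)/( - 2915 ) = 2^2*3^2*5^( - 1 )*53^( - 1)*167^1*379^1 = 2278548/265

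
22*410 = 9020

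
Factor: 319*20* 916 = 2^4 * 5^1*11^1 * 29^1 * 229^1 = 5844080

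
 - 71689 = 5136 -76825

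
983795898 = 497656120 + 486139778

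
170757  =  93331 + 77426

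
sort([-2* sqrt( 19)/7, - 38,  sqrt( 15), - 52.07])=[ - 52.07, - 38, - 2 * sqrt( 19 )/7,sqrt( 15)]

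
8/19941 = 8/19941 = 0.00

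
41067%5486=2665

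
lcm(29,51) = 1479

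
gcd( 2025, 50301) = 81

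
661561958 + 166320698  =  827882656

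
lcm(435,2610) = 2610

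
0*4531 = 0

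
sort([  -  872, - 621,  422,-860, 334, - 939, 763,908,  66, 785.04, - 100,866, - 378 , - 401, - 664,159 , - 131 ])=[ - 939 ,-872, - 860  ,-664,-621, - 401,-378, - 131,  -  100,  66, 159,334, 422,763,785.04, 866 , 908 ] 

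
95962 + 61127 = 157089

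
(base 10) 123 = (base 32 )3r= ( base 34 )3L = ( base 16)7b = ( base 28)4b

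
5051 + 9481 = 14532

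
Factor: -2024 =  - 2^3*11^1*23^1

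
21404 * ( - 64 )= - 1369856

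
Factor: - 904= - 2^3*113^1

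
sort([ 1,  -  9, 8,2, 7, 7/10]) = [ - 9, 7/10,1, 2 , 7, 8] 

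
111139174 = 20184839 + 90954335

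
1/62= 1/62 = 0.02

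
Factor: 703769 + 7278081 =7981850 = 2^1*5^2*61^1*2617^1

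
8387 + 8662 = 17049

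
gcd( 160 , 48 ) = 16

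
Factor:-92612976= - 2^4*3^1 * 251^1 * 7687^1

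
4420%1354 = 358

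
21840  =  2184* 10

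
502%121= 18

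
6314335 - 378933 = 5935402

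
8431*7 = 59017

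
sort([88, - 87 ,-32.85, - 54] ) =[ - 87, - 54 , - 32.85 , 88]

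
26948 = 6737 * 4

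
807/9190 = 807/9190  =  0.09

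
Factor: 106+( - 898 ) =-2^3*3^2*11^1 = - 792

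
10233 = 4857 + 5376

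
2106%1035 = 36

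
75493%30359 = 14775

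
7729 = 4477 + 3252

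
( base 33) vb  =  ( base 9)1368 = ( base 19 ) 2g8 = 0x40A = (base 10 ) 1034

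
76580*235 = 17996300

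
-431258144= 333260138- 764518282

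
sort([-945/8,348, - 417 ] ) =[ - 417,-945/8,  348 ] 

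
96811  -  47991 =48820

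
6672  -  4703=1969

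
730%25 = 5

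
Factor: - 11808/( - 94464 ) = 2^( - 3) = 1/8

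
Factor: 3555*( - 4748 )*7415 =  - 2^2*3^2 *5^2*79^1*1187^1*1483^1= - 125158823100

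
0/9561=0 = 0.00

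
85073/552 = 85073/552 = 154.12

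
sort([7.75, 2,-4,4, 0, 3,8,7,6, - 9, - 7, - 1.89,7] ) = [ - 9, - 7, - 4, - 1.89, 0,2,  3 , 4,  6, 7 , 7,7.75,8]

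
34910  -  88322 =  - 53412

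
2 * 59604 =119208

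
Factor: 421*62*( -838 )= - 2^2*31^1*419^1*421^1 = - 21873476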